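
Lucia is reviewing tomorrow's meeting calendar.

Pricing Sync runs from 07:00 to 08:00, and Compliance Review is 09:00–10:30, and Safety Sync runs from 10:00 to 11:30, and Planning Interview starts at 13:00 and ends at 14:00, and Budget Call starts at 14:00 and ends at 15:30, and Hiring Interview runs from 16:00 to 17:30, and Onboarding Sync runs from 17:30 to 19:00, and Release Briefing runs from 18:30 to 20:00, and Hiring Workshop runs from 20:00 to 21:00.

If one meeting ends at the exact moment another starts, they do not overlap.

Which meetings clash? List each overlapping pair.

Compliance Review & Safety Sync, Onboarding Sync & Release Briefing

Sorted by start: Pricing Sync, Compliance Review, Safety Sync, Planning Interview, Budget Call, Hiring Interview, Onboarding Sync, Release Briefing, Hiring Workshop.
Compliance Review starts after Pricing Sync ends; Pricing Sync is clear from here.
Safety Sync starts before Compliance Review ends → Compliance Review and Safety Sync overlap.
Planning Interview starts after Compliance Review ends; Compliance Review is clear from here.
Planning Interview starts after Safety Sync ends; Safety Sync is clear from here.
Budget Call starts exactly when Planning Interview ends (back-to-back, no overlap); Planning Interview is clear from here.
Hiring Interview starts after Budget Call ends; Budget Call is clear from here.
Onboarding Sync starts exactly when Hiring Interview ends (back-to-back, no overlap); Hiring Interview is clear from here.
Release Briefing starts before Onboarding Sync ends → Onboarding Sync and Release Briefing overlap.
Hiring Workshop starts after Onboarding Sync ends.
Hiring Workshop starts exactly when Release Briefing ends (back-to-back, no overlap).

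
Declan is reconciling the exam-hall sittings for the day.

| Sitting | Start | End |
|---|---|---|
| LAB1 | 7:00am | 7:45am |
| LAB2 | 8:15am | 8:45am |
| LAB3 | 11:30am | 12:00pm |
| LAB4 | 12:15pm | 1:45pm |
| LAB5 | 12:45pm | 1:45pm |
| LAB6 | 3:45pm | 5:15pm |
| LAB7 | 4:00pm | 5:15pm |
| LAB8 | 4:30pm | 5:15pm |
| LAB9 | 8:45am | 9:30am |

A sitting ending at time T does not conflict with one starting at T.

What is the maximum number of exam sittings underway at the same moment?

Sweep the timeline, counting +1 at each start and −1 at each end (ends before starts at a tie):
7:00am start LAB1 → 1
7:45am end LAB1 → 0
8:15am start LAB2 → 1
8:45am end LAB2 → 0
8:45am start LAB9 → 1
9:30am end LAB9 → 0
11:30am start LAB3 → 1
12:00pm end LAB3 → 0
12:15pm start LAB4 → 1
12:45pm start LAB5 → 2
1:45pm end LAB4 → 1
1:45pm end LAB5 → 0
3:45pm start LAB6 → 1
4:00pm start LAB7 → 2
4:30pm start LAB8 → 3
5:15pm end LAB6 → 2
5:15pm end LAB7 → 1
5:15pm end LAB8 → 0
Peak is 3, at 4:30pm (LAB6, LAB7, LAB8).

3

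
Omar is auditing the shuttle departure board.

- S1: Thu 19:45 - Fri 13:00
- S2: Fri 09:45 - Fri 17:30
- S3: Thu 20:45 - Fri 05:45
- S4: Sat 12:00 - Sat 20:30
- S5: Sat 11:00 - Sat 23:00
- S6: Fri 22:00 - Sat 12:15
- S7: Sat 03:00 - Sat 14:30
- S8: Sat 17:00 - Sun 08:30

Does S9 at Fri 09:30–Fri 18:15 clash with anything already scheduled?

Yes — it overlaps S1, S2

S1: starts Thu 19:45 before S9 ends Fri 18:15, and ends Fri 13:00 after S9 starts Fri 09:30 → overlap.
S3: ends Fri 05:45 at or before S9 starts Fri 09:30 → clear.
S2: starts Fri 09:45 before S9 ends Fri 18:15, and ends Fri 17:30 after S9 starts Fri 09:30 → overlap.
S6: starts Fri 22:00 at or after S9 ends Fri 18:15 → clear.
S7: starts Sat 03:00 at or after S9 ends Fri 18:15 → clear.
S5: starts Sat 11:00 at or after S9 ends Fri 18:15 → clear.
S4: starts Sat 12:00 at or after S9 ends Fri 18:15 → clear.
S8: starts Sat 17:00 at or after S9 ends Fri 18:15 → clear.
S9 overlaps S1, S2.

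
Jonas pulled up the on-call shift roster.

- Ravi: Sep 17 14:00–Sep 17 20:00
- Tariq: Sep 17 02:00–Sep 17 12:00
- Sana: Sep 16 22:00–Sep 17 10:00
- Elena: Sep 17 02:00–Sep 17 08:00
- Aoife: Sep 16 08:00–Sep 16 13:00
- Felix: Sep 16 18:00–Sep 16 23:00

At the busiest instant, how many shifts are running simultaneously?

Sort all start/end points and keep a running count:
Sep 16 08:00 start Aoife → 1
Sep 16 13:00 end Aoife → 0
Sep 16 18:00 start Felix → 1
Sep 16 22:00 start Sana → 2
Sep 16 23:00 end Felix → 1
Sep 17 02:00 start Elena → 2
Sep 17 02:00 start Tariq → 3
Sep 17 08:00 end Elena → 2
Sep 17 10:00 end Sana → 1
Sep 17 12:00 end Tariq → 0
Sep 17 14:00 start Ravi → 1
Sep 17 20:00 end Ravi → 0
Peak is 3, at Sep 17 02:00 (Elena, Sana, Tariq).

3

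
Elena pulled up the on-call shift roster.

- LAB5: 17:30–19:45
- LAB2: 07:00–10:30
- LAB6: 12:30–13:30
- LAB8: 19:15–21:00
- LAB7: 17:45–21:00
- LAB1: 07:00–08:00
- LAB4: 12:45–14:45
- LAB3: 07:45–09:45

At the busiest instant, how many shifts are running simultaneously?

3

Sort all start/end points and keep a running count:
07:00 start LAB1 → 1
07:00 start LAB2 → 2
07:45 start LAB3 → 3
08:00 end LAB1 → 2
09:45 end LAB3 → 1
10:30 end LAB2 → 0
12:30 start LAB6 → 1
12:45 start LAB4 → 2
13:30 end LAB6 → 1
14:45 end LAB4 → 0
17:30 start LAB5 → 1
17:45 start LAB7 → 2
19:15 start LAB8 → 3
19:45 end LAB5 → 2
21:00 end LAB7 → 1
21:00 end LAB8 → 0
Peak is 3, at 07:45 (LAB1, LAB2, LAB3).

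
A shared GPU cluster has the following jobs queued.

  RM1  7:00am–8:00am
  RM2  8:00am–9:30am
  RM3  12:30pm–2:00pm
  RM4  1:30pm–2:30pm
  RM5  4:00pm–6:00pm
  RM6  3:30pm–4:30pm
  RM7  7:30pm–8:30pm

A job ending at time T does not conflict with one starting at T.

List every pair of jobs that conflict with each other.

Sorted by start: RM1, RM2, RM3, RM4, RM6, RM5, RM7.
RM2 starts exactly when RM1 ends (back-to-back, no overlap), so nothing later overlaps RM1 either.
RM3 starts after RM2 ends, so nothing later overlaps RM2 either.
RM4 starts before RM3 ends → RM3 and RM4 overlap.
RM6 starts after RM3 ends, so nothing later overlaps RM3 either.
RM6 starts after RM4 ends, so nothing later overlaps RM4 either.
RM5 starts before RM6 ends → RM6 and RM5 overlap.
RM7 starts after RM6 ends.
RM7 starts after RM5 ends.

RM3 & RM4, RM5 & RM6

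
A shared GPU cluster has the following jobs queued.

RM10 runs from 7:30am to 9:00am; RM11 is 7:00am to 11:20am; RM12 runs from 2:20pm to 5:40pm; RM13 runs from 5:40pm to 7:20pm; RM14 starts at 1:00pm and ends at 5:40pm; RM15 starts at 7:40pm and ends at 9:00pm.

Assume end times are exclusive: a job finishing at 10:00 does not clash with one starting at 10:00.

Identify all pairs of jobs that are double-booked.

RM10 & RM11, RM12 & RM14

Sorted by start: RM11, RM10, RM14, RM12, RM13, RM15.
RM10 starts before RM11 ends → RM11 and RM10 overlap.
RM14 starts after RM11 ends, so RM11 has no further overlaps.
RM14 starts after RM10 ends, so RM10 has no further overlaps.
RM12 starts before RM14 ends → RM14 and RM12 overlap.
RM13 starts exactly when RM14 ends (back-to-back, no overlap), so RM14 has no further overlaps.
RM13 starts exactly when RM12 ends (back-to-back, no overlap), so RM12 has no further overlaps.
RM15 starts after RM13 ends.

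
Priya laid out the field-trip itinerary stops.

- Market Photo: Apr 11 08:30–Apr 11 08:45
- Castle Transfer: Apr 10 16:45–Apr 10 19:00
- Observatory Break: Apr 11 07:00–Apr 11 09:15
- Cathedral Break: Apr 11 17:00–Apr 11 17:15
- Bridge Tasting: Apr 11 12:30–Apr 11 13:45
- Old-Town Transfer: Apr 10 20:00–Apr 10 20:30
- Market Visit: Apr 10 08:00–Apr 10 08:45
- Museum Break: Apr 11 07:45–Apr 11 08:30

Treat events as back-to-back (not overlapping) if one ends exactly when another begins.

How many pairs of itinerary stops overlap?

Sorted by start: Market Visit, Castle Transfer, Old-Town Transfer, Observatory Break, Museum Break, Market Photo, Bridge Tasting, Cathedral Break.
Castle Transfer starts after Market Visit ends, so nothing later overlaps Market Visit either.
Old-Town Transfer starts after Castle Transfer ends, so nothing later overlaps Castle Transfer either.
Observatory Break starts after Old-Town Transfer ends, so nothing later overlaps Old-Town Transfer either.
Museum Break starts before Observatory Break ends → Observatory Break and Museum Break overlap.
Market Photo starts before Observatory Break ends → Observatory Break and Market Photo overlap.
Bridge Tasting starts after Observatory Break ends, so nothing later overlaps Observatory Break either.
Market Photo starts exactly when Museum Break ends (back-to-back, no overlap), so nothing later overlaps Museum Break either.
Bridge Tasting starts after Market Photo ends, so nothing later overlaps Market Photo either.
Cathedral Break starts after Bridge Tasting ends.
Overlapping pairs: Market Photo & Observatory Break, Museum Break & Observatory Break — 2 in total.

2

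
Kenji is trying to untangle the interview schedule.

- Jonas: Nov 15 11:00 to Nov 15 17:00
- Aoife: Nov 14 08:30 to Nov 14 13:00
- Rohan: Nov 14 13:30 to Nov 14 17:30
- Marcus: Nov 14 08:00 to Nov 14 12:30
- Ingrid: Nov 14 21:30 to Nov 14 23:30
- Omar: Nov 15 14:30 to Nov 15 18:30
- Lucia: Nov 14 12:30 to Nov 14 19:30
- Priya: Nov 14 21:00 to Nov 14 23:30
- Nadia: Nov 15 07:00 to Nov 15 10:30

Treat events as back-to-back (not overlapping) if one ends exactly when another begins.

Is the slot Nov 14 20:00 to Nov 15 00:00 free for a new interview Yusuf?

Marcus: ends Nov 14 12:30 at or before Yusuf starts Nov 14 20:00 → clear.
Aoife: ends Nov 14 13:00 at or before Yusuf starts Nov 14 20:00 → clear.
Lucia: ends Nov 14 19:30 at or before Yusuf starts Nov 14 20:00 → clear.
Rohan: ends Nov 14 17:30 at or before Yusuf starts Nov 14 20:00 → clear.
Priya: starts Nov 14 21:00 before Yusuf ends Nov 15 00:00, and ends Nov 14 23:30 after Yusuf starts Nov 14 20:00 → overlap.
Ingrid: starts Nov 14 21:30 before Yusuf ends Nov 15 00:00, and ends Nov 14 23:30 after Yusuf starts Nov 14 20:00 → overlap.
Nadia: starts Nov 15 07:00 at or after Yusuf ends Nov 15 00:00 → clear.
Jonas: starts Nov 15 11:00 at or after Yusuf ends Nov 15 00:00 → clear.
Omar: starts Nov 15 14:30 at or after Yusuf ends Nov 15 00:00 → clear.
Yusuf overlaps Ingrid, Priya.

No — it overlaps Ingrid, Priya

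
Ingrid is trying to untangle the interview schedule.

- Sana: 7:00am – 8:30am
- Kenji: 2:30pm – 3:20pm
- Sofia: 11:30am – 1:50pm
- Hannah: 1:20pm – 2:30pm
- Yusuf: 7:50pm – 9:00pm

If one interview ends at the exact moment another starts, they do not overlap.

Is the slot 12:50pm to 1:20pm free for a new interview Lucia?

No — it overlaps Sofia

Sana: ends 8:30am at or before Lucia starts 12:50pm → clear.
Sofia: starts 11:30am before Lucia ends 1:20pm, and ends 1:50pm after Lucia starts 12:50pm → overlap.
Hannah: starts 1:20pm at or after Lucia ends 1:20pm → clear.
Kenji: starts 2:30pm at or after Lucia ends 1:20pm → clear.
Yusuf: starts 7:50pm at or after Lucia ends 1:20pm → clear.
Lucia overlaps Sofia.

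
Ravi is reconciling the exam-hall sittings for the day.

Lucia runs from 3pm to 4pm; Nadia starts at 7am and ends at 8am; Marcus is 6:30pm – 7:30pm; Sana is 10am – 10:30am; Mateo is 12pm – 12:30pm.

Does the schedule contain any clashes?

Sorted by start: Nadia, Sana, Mateo, Lucia, Marcus.
Sana starts after Nadia ends; Nadia is clear from here.
Mateo starts after Sana ends; Sana is clear from here.
Lucia starts after Mateo ends; Mateo is clear from here.
Marcus starts after Lucia ends.
Every pair is clear; the schedule has no overlaps.

No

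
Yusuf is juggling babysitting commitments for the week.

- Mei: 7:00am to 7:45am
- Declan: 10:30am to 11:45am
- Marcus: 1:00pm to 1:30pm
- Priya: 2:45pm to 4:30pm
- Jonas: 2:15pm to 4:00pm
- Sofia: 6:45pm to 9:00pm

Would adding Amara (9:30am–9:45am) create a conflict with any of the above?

No — it doesn't clash with anything

Mei: ends 7:45am at or before Amara starts 9:30am → clear.
Declan: starts 10:30am at or after Amara ends 9:45am → clear.
Marcus: starts 1:00pm at or after Amara ends 9:45am → clear.
Jonas: starts 2:15pm at or after Amara ends 9:45am → clear.
Priya: starts 2:45pm at or after Amara ends 9:45am → clear.
Sofia: starts 6:45pm at or after Amara ends 9:45am → clear.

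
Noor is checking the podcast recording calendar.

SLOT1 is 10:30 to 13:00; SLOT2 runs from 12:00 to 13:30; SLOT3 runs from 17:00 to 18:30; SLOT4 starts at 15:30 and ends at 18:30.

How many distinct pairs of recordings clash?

Sorted by start: SLOT1, SLOT2, SLOT4, SLOT3.
SLOT2 starts before SLOT1 ends → SLOT1 and SLOT2 overlap.
SLOT4 starts after SLOT1 ends, so SLOT1 has no further overlaps.
SLOT4 starts after SLOT2 ends, so SLOT2 has no further overlaps.
SLOT3 starts before SLOT4 ends → SLOT4 and SLOT3 overlap.
Overlapping pairs: SLOT1 & SLOT2, SLOT3 & SLOT4 — 2 in total.

2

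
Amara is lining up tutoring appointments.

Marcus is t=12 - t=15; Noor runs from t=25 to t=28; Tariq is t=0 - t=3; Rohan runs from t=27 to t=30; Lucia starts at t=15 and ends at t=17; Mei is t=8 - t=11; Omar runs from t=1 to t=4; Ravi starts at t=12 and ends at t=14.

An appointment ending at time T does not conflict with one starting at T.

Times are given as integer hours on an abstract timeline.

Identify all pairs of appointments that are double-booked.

Marcus & Ravi, Noor & Rohan, Omar & Tariq

Sorted by start: Tariq, Omar, Mei, Marcus, Ravi, Lucia, Noor, Rohan.
Omar starts before Tariq ends → Tariq and Omar overlap.
Mei starts after Tariq ends, so nothing later overlaps Tariq either.
Mei starts after Omar ends, so nothing later overlaps Omar either.
Marcus starts after Mei ends, so nothing later overlaps Mei either.
Ravi starts before Marcus ends → Marcus and Ravi overlap.
Lucia starts exactly when Marcus ends (back-to-back, no overlap), so nothing later overlaps Marcus either.
Lucia starts after Ravi ends, so nothing later overlaps Ravi either.
Noor starts after Lucia ends, so nothing later overlaps Lucia either.
Rohan starts before Noor ends → Noor and Rohan overlap.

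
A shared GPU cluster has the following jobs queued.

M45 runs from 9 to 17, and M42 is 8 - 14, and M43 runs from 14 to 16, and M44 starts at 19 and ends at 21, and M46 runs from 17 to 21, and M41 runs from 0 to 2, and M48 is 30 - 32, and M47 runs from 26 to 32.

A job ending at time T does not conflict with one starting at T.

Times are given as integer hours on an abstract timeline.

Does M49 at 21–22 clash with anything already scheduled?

M41: ends 2 at or before M49 starts 21 → clear.
M42: ends 14 at or before M49 starts 21 → clear.
M45: ends 17 at or before M49 starts 21 → clear.
M43: ends 16 at or before M49 starts 21 → clear.
M46: ends 21 at or before M49 starts 21 → clear.
M44: ends 21 at or before M49 starts 21 → clear.
M47: starts 26 at or after M49 ends 22 → clear.
M48: starts 30 at or after M49 ends 22 → clear.

No — it doesn't clash with anything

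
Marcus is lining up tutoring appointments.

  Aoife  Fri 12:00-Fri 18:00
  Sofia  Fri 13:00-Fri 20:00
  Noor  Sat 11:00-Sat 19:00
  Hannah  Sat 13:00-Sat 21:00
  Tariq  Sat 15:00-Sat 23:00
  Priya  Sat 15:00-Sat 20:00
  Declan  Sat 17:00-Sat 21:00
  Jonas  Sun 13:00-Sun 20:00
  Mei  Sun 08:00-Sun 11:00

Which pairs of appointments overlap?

Sorted by start: Aoife, Sofia, Noor, Hannah, Tariq, Priya, Declan, Mei, Jonas.
Sofia starts before Aoife ends → Aoife and Sofia overlap.
Noor starts after Aoife ends — done with Aoife.
Noor starts after Sofia ends — done with Sofia.
Hannah starts before Noor ends → Noor and Hannah overlap.
Tariq starts before Noor ends → Noor and Tariq overlap.
Priya starts before Noor ends → Noor and Priya overlap.
Declan starts before Noor ends → Noor and Declan overlap.
Mei starts after Noor ends — done with Noor.
Tariq starts before Hannah ends → Hannah and Tariq overlap.
Priya starts before Hannah ends → Hannah and Priya overlap.
Declan starts before Hannah ends → Hannah and Declan overlap.
Mei starts after Hannah ends — done with Hannah.
Priya starts before Tariq ends → Tariq and Priya overlap.
Declan starts before Tariq ends → Tariq and Declan overlap.
Mei starts after Tariq ends — done with Tariq.
Declan starts before Priya ends → Priya and Declan overlap.
Mei starts after Priya ends — done with Priya.
Mei starts after Declan ends — done with Declan.
Jonas starts after Mei ends.

Aoife & Sofia, Declan & Hannah, Declan & Noor, Declan & Priya, Declan & Tariq, Hannah & Noor, Hannah & Priya, Hannah & Tariq, Noor & Priya, Noor & Tariq, Priya & Tariq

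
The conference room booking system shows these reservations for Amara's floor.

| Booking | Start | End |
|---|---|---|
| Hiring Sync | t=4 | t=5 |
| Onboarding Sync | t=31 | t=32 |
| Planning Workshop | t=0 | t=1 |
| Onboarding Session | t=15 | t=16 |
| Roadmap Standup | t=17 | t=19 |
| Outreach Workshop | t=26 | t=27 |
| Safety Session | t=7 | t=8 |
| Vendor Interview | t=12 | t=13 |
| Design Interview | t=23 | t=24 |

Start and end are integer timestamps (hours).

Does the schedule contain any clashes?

No

Two intervals overlap when each starts before the other ends.
Sorted by start: Planning Workshop, Hiring Sync, Safety Session, Vendor Interview, Onboarding Session, Roadmap Standup, Design Interview, Outreach Workshop, Onboarding Sync.
Hiring Sync starts after Planning Workshop ends — done with Planning Workshop.
Safety Session starts after Hiring Sync ends — done with Hiring Sync.
Vendor Interview starts after Safety Session ends — done with Safety Session.
Onboarding Session starts after Vendor Interview ends — done with Vendor Interview.
Roadmap Standup starts after Onboarding Session ends — done with Onboarding Session.
Design Interview starts after Roadmap Standup ends — done with Roadmap Standup.
Outreach Workshop starts after Design Interview ends — done with Design Interview.
Onboarding Sync starts after Outreach Workshop ends.
Every pair is clear; the schedule has no overlaps.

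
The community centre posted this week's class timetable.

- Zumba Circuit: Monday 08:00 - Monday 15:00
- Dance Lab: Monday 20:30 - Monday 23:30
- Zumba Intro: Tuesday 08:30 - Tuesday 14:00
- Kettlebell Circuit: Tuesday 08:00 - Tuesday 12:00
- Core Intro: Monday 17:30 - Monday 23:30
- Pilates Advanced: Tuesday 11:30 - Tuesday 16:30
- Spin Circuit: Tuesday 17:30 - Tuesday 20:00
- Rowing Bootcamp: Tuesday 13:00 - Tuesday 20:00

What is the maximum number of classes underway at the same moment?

Walk through starts and ends in time order (an end at T is processed before a start at T):
Monday 08:00 start Zumba Circuit → 1
Monday 15:00 end Zumba Circuit → 0
Monday 17:30 start Core Intro → 1
Monday 20:30 start Dance Lab → 2
Monday 23:30 end Core Intro → 1
Monday 23:30 end Dance Lab → 0
Tuesday 08:00 start Kettlebell Circuit → 1
Tuesday 08:30 start Zumba Intro → 2
Tuesday 11:30 start Pilates Advanced → 3
Tuesday 12:00 end Kettlebell Circuit → 2
Tuesday 13:00 start Rowing Bootcamp → 3
Tuesday 14:00 end Zumba Intro → 2
Tuesday 16:30 end Pilates Advanced → 1
Tuesday 17:30 start Spin Circuit → 2
Tuesday 20:00 end Rowing Bootcamp → 1
Tuesday 20:00 end Spin Circuit → 0
Peak is 3, at Tuesday 11:30 (Kettlebell Circuit, Pilates Advanced, Zumba Intro).

3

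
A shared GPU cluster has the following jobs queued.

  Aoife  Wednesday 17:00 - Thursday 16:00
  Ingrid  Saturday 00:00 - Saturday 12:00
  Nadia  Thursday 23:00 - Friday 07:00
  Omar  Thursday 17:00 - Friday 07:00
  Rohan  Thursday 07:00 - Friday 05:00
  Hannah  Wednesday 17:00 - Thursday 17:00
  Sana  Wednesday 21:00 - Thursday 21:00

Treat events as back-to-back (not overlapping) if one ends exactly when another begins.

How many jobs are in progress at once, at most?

4

Sweep the timeline, counting +1 at each start and −1 at each end (ends before starts at a tie):
Wednesday 17:00 start Aoife → 1
Wednesday 17:00 start Hannah → 2
Wednesday 21:00 start Sana → 3
Thursday 07:00 start Rohan → 4
Thursday 16:00 end Aoife → 3
Thursday 17:00 end Hannah → 2
Thursday 17:00 start Omar → 3
Thursday 21:00 end Sana → 2
Thursday 23:00 start Nadia → 3
Friday 05:00 end Rohan → 2
Friday 07:00 end Nadia → 1
Friday 07:00 end Omar → 0
Saturday 00:00 start Ingrid → 1
Saturday 12:00 end Ingrid → 0
Peak is 4, at Thursday 07:00 (Aoife, Hannah, Rohan, Sana).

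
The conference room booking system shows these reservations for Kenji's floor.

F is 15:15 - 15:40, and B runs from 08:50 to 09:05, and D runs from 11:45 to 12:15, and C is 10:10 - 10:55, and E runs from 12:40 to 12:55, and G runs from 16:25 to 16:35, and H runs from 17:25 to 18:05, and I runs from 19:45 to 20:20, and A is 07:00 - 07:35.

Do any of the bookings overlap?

No

Sorted by start: A, B, C, D, E, F, G, H, I.
B starts after A ends, so A has no further overlaps.
C starts after B ends, so B has no further overlaps.
D starts after C ends, so C has no further overlaps.
E starts after D ends, so D has no further overlaps.
F starts after E ends, so E has no further overlaps.
G starts after F ends, so F has no further overlaps.
H starts after G ends, so G has no further overlaps.
I starts after H ends.
Every pair is clear; the schedule has no overlaps.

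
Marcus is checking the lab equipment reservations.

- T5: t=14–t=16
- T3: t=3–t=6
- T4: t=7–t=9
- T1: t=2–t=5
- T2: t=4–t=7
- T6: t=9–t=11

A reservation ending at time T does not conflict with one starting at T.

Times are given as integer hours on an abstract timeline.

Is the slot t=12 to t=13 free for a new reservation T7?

T1: ends t=5 at or before T7 starts t=12 → clear.
T3: ends t=6 at or before T7 starts t=12 → clear.
T2: ends t=7 at or before T7 starts t=12 → clear.
T4: ends t=9 at or before T7 starts t=12 → clear.
T6: ends t=11 at or before T7 starts t=12 → clear.
T5: starts t=14 at or after T7 ends t=13 → clear.

Yes — the slot is free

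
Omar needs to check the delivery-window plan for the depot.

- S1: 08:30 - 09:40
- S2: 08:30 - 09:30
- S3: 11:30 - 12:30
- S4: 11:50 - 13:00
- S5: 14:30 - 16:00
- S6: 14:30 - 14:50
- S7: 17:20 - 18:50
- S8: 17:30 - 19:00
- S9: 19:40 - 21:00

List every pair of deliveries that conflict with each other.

Sorted by start: S1, S2, S3, S4, S5, S6, S7, S8, S9.
S2 starts before S1 ends → S1 and S2 overlap.
S3 starts after S1 ends, so S1 has no further overlaps.
S3 starts after S2 ends, so S2 has no further overlaps.
S4 starts before S3 ends → S3 and S4 overlap.
S5 starts after S3 ends, so S3 has no further overlaps.
S5 starts after S4 ends, so S4 has no further overlaps.
S6 starts before S5 ends → S5 and S6 overlap.
S7 starts after S5 ends, so S5 has no further overlaps.
S7 starts after S6 ends, so S6 has no further overlaps.
S8 starts before S7 ends → S7 and S8 overlap.
S9 starts after S7 ends.
S9 starts after S8 ends.

S1 & S2, S3 & S4, S5 & S6, S7 & S8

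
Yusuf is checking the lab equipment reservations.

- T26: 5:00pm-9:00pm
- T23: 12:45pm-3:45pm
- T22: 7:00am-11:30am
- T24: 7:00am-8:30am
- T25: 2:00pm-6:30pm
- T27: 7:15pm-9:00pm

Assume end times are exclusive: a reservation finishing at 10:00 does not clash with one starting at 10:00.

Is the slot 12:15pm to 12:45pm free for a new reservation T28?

T22: ends 11:30am at or before T28 starts 12:15pm → clear.
T24: ends 8:30am at or before T28 starts 12:15pm → clear.
T23: starts 12:45pm at or after T28 ends 12:45pm → clear.
T25: starts 2:00pm at or after T28 ends 12:45pm → clear.
T26: starts 5:00pm at or after T28 ends 12:45pm → clear.
T27: starts 7:15pm at or after T28 ends 12:45pm → clear.

Yes — the slot is free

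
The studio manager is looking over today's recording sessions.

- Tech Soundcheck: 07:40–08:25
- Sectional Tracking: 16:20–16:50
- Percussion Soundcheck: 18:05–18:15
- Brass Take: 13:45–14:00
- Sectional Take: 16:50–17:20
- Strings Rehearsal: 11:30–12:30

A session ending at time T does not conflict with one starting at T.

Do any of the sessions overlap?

Two intervals overlap when each starts before the other ends.
Sorted by start: Tech Soundcheck, Strings Rehearsal, Brass Take, Sectional Tracking, Sectional Take, Percussion Soundcheck.
Strings Rehearsal starts after Tech Soundcheck ends — done with Tech Soundcheck.
Brass Take starts after Strings Rehearsal ends — done with Strings Rehearsal.
Sectional Tracking starts after Brass Take ends — done with Brass Take.
Sectional Take starts exactly when Sectional Tracking ends (back-to-back, no overlap) — done with Sectional Tracking.
Percussion Soundcheck starts after Sectional Take ends.
Every pair is clear; the schedule has no overlaps.

No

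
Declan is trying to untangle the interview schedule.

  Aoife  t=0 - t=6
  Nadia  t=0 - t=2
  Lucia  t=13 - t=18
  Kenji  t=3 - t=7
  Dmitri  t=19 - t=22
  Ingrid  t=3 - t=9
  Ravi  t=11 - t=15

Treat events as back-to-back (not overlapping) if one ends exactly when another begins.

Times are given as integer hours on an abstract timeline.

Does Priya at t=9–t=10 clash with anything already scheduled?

No — it doesn't clash with anything

Aoife: ends t=6 at or before Priya starts t=9 → clear.
Nadia: ends t=2 at or before Priya starts t=9 → clear.
Kenji: ends t=7 at or before Priya starts t=9 → clear.
Ingrid: ends t=9 at or before Priya starts t=9 → clear.
Ravi: starts t=11 at or after Priya ends t=10 → clear.
Lucia: starts t=13 at or after Priya ends t=10 → clear.
Dmitri: starts t=19 at or after Priya ends t=10 → clear.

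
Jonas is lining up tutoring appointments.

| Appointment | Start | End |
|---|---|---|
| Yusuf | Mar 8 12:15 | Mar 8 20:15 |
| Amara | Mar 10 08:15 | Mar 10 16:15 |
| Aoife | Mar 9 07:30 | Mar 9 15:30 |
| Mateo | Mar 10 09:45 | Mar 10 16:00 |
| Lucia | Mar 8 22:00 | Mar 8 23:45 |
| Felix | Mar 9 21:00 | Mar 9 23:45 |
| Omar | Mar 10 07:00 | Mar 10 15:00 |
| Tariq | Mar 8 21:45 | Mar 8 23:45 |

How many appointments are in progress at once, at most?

Walk through starts and ends in time order (an end at T is processed before a start at T):
Mar 8 12:15 start Yusuf → 1
Mar 8 20:15 end Yusuf → 0
Mar 8 21:45 start Tariq → 1
Mar 8 22:00 start Lucia → 2
Mar 8 23:45 end Lucia → 1
Mar 8 23:45 end Tariq → 0
Mar 9 07:30 start Aoife → 1
Mar 9 15:30 end Aoife → 0
Mar 9 21:00 start Felix → 1
Mar 9 23:45 end Felix → 0
Mar 10 07:00 start Omar → 1
Mar 10 08:15 start Amara → 2
Mar 10 09:45 start Mateo → 3
Mar 10 15:00 end Omar → 2
Mar 10 16:00 end Mateo → 1
Mar 10 16:15 end Amara → 0
Peak is 3, at Mar 10 09:45 (Amara, Mateo, Omar).

3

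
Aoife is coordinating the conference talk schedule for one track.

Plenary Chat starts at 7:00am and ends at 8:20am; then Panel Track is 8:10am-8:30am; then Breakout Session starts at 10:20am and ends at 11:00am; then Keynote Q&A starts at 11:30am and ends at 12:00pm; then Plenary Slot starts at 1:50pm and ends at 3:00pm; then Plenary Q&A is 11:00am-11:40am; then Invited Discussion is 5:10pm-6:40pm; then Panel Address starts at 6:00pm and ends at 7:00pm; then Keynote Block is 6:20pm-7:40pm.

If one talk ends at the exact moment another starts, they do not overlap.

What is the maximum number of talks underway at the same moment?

3

Walk through starts and ends in time order (an end at T is processed before a start at T):
7:00am start Plenary Chat → 1
8:10am start Panel Track → 2
8:20am end Plenary Chat → 1
8:30am end Panel Track → 0
10:20am start Breakout Session → 1
11:00am end Breakout Session → 0
11:00am start Plenary Q&A → 1
11:30am start Keynote Q&A → 2
11:40am end Plenary Q&A → 1
12:00pm end Keynote Q&A → 0
1:50pm start Plenary Slot → 1
3:00pm end Plenary Slot → 0
5:10pm start Invited Discussion → 1
6:00pm start Panel Address → 2
6:20pm start Keynote Block → 3
6:40pm end Invited Discussion → 2
7:00pm end Panel Address → 1
7:40pm end Keynote Block → 0
Peak is 3, at 6:20pm (Invited Discussion, Keynote Block, Panel Address).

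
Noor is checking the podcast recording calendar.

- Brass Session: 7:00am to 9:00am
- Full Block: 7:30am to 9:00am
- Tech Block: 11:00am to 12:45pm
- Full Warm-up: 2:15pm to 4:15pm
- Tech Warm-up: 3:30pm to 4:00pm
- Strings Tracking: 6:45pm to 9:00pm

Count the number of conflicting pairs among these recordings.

Sorted by start: Brass Session, Full Block, Tech Block, Full Warm-up, Tech Warm-up, Strings Tracking.
Full Block starts before Brass Session ends → Brass Session and Full Block overlap.
Tech Block starts after Brass Session ends, so nothing later overlaps Brass Session either.
Tech Block starts after Full Block ends, so nothing later overlaps Full Block either.
Full Warm-up starts after Tech Block ends, so nothing later overlaps Tech Block either.
Tech Warm-up starts before Full Warm-up ends → Full Warm-up and Tech Warm-up overlap.
Strings Tracking starts after Full Warm-up ends.
Strings Tracking starts after Tech Warm-up ends.
Overlapping pairs: Brass Session & Full Block, Full Warm-up & Tech Warm-up — 2 in total.

2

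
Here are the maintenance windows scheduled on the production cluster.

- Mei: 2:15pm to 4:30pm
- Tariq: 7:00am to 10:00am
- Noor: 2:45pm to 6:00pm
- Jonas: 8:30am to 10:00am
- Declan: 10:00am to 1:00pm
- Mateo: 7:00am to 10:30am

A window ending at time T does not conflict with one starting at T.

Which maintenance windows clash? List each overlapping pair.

Declan & Mateo, Jonas & Mateo, Jonas & Tariq, Mateo & Tariq, Mei & Noor

Check each pair: they overlap iff neither finishes before the other starts.
Sorted by start: Tariq, Mateo, Jonas, Declan, Mei, Noor.
Mateo starts before Tariq ends → Tariq and Mateo overlap.
Jonas starts before Tariq ends → Tariq and Jonas overlap.
Declan starts exactly when Tariq ends (back-to-back, no overlap) — done with Tariq.
Jonas starts before Mateo ends → Mateo and Jonas overlap.
Declan starts before Mateo ends → Mateo and Declan overlap.
Mei starts after Mateo ends — done with Mateo.
Declan starts exactly when Jonas ends (back-to-back, no overlap) — done with Jonas.
Mei starts after Declan ends — done with Declan.
Noor starts before Mei ends → Mei and Noor overlap.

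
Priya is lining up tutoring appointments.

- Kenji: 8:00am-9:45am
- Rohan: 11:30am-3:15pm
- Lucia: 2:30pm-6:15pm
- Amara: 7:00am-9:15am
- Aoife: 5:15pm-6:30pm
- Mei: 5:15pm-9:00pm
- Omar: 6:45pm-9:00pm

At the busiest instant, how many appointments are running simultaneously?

Sort all start/end points and keep a running count:
7:00am start Amara → 1
8:00am start Kenji → 2
9:15am end Amara → 1
9:45am end Kenji → 0
11:30am start Rohan → 1
2:30pm start Lucia → 2
3:15pm end Rohan → 1
5:15pm start Aoife → 2
5:15pm start Mei → 3
6:15pm end Lucia → 2
6:30pm end Aoife → 1
6:45pm start Omar → 2
9:00pm end Mei → 1
9:00pm end Omar → 0
Peak is 3, at 5:15pm (Aoife, Lucia, Mei).

3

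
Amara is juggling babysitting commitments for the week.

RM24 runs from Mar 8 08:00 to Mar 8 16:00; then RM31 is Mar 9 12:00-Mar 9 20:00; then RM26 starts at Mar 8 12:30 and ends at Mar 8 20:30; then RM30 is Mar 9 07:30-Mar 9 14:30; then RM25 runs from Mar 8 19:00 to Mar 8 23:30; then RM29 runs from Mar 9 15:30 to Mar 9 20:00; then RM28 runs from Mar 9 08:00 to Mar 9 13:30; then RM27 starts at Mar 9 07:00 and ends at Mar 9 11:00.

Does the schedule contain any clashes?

Two intervals overlap when each starts before the other ends.
Sorted by start: RM24, RM26, RM25, RM27, RM30, RM28, RM31, RM29.
RM26 starts before RM24 ends → RM24 and RM26 overlap.
That's a conflict, so the schedule is not conflict-free.

Yes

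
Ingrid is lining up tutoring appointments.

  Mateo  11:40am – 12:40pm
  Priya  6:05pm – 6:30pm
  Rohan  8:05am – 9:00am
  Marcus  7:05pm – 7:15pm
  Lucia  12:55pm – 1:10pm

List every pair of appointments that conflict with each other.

no conflicts

Sorted by start: Rohan, Mateo, Lucia, Priya, Marcus.
Mateo starts after Rohan ends, so nothing later overlaps Rohan either.
Lucia starts after Mateo ends, so nothing later overlaps Mateo either.
Priya starts after Lucia ends, so nothing later overlaps Lucia either.
Marcus starts after Priya ends.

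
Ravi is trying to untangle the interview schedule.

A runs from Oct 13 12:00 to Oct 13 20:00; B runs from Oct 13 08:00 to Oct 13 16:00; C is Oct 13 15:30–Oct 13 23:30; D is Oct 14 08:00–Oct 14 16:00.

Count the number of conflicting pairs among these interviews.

3

Sorted by start: B, A, C, D.
A starts before B ends → B and A overlap.
C starts before B ends → B and C overlap.
D starts after B ends.
C starts before A ends → A and C overlap.
D starts after A ends.
D starts after C ends.
Overlapping pairs: A & B, A & C, B & C — 3 in total.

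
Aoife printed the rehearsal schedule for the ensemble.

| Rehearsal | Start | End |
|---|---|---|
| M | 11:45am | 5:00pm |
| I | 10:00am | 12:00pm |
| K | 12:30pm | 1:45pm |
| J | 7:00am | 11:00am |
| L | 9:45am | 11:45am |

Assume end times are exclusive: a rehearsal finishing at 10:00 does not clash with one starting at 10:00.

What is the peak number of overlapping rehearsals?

Sort all start/end points and keep a running count:
7:00am start J → 1
9:45am start L → 2
10:00am start I → 3
11:00am end J → 2
11:45am end L → 1
11:45am start M → 2
12:00pm end I → 1
12:30pm start K → 2
1:45pm end K → 1
5:00pm end M → 0
Peak is 3, at 10:00am (I, J, L).

3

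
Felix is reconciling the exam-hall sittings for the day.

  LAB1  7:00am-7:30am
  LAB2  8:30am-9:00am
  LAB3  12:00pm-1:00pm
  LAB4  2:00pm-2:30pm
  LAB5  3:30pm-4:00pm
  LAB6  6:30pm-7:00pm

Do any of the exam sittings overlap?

Check each pair: they overlap iff neither finishes before the other starts.
Sorted by start: LAB1, LAB2, LAB3, LAB4, LAB5, LAB6.
LAB2 starts after LAB1 ends, so LAB1 has no further overlaps.
LAB3 starts after LAB2 ends, so LAB2 has no further overlaps.
LAB4 starts after LAB3 ends, so LAB3 has no further overlaps.
LAB5 starts after LAB4 ends, so LAB4 has no further overlaps.
LAB6 starts after LAB5 ends.
Every pair is clear; the schedule has no overlaps.

No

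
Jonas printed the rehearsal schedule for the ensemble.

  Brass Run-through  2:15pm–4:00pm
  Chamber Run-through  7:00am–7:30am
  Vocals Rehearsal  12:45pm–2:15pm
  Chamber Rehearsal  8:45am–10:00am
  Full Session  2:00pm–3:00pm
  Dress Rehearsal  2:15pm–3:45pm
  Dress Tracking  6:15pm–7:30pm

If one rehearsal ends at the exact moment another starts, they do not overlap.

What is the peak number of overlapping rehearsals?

3

Walk through starts and ends in time order (an end at T is processed before a start at T):
7:00am start Chamber Run-through → 1
7:30am end Chamber Run-through → 0
8:45am start Chamber Rehearsal → 1
10:00am end Chamber Rehearsal → 0
12:45pm start Vocals Rehearsal → 1
2:00pm start Full Session → 2
2:15pm end Vocals Rehearsal → 1
2:15pm start Brass Run-through → 2
2:15pm start Dress Rehearsal → 3
3:00pm end Full Session → 2
3:45pm end Dress Rehearsal → 1
4:00pm end Brass Run-through → 0
6:15pm start Dress Tracking → 1
7:30pm end Dress Tracking → 0
Peak is 3, at 2:15pm (Brass Run-through, Dress Rehearsal, Full Session).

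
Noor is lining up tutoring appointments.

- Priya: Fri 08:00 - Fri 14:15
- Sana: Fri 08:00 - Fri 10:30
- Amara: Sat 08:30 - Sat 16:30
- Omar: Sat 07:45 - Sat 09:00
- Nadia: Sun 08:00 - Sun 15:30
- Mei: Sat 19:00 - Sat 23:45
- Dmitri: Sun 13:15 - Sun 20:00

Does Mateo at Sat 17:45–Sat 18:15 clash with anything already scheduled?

Priya: ends Fri 14:15 at or before Mateo starts Sat 17:45 → clear.
Sana: ends Fri 10:30 at or before Mateo starts Sat 17:45 → clear.
Omar: ends Sat 09:00 at or before Mateo starts Sat 17:45 → clear.
Amara: ends Sat 16:30 at or before Mateo starts Sat 17:45 → clear.
Mei: starts Sat 19:00 at or after Mateo ends Sat 18:15 → clear.
Nadia: starts Sun 08:00 at or after Mateo ends Sat 18:15 → clear.
Dmitri: starts Sun 13:15 at or after Mateo ends Sat 18:15 → clear.

No — it doesn't clash with anything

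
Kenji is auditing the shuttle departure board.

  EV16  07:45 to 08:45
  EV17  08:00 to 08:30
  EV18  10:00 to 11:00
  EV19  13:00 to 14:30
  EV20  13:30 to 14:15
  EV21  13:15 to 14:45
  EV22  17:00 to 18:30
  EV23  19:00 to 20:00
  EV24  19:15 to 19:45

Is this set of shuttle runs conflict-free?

Check each pair: they overlap iff neither finishes before the other starts.
Sorted by start: EV16, EV17, EV18, EV19, EV21, EV20, EV22, EV23, EV24.
EV17 starts before EV16 ends → EV16 and EV17 overlap.
That's a conflict, so the schedule is not conflict-free.

No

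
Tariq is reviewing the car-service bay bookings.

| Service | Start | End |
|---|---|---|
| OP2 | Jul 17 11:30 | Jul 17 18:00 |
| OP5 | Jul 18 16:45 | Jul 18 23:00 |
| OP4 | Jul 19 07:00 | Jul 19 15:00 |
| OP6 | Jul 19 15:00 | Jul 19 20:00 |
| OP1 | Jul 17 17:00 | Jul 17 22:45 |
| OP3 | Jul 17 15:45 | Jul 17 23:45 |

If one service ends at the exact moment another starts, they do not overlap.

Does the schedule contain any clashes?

Yes

Sorted by start: OP2, OP3, OP1, OP5, OP4, OP6.
OP3 starts before OP2 ends → OP2 and OP3 overlap.
That's a conflict, so the schedule is not conflict-free.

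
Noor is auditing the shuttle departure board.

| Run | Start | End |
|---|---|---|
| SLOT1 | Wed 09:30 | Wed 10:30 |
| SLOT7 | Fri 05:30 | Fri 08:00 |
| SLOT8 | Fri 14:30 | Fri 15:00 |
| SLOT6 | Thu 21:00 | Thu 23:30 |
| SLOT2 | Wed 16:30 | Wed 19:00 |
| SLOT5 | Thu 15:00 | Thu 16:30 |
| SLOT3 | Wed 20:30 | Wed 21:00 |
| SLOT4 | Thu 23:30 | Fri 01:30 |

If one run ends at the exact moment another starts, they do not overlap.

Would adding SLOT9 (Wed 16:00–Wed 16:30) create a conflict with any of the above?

SLOT1: ends Wed 10:30 at or before SLOT9 starts Wed 16:00 → clear.
SLOT2: starts Wed 16:30 at or after SLOT9 ends Wed 16:30 → clear.
SLOT3: starts Wed 20:30 at or after SLOT9 ends Wed 16:30 → clear.
SLOT5: starts Thu 15:00 at or after SLOT9 ends Wed 16:30 → clear.
SLOT6: starts Thu 21:00 at or after SLOT9 ends Wed 16:30 → clear.
SLOT4: starts Thu 23:30 at or after SLOT9 ends Wed 16:30 → clear.
SLOT7: starts Fri 05:30 at or after SLOT9 ends Wed 16:30 → clear.
SLOT8: starts Fri 14:30 at or after SLOT9 ends Wed 16:30 → clear.

No — it doesn't clash with anything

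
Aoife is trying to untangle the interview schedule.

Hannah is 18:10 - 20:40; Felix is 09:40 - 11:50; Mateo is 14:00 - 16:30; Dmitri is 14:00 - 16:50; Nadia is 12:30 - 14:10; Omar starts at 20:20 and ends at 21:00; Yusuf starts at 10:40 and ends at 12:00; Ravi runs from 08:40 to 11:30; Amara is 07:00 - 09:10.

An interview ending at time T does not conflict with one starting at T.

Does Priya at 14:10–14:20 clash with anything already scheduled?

Yes — it overlaps Dmitri, Mateo

Amara: ends 09:10 at or before Priya starts 14:10 → clear.
Ravi: ends 11:30 at or before Priya starts 14:10 → clear.
Felix: ends 11:50 at or before Priya starts 14:10 → clear.
Yusuf: ends 12:00 at or before Priya starts 14:10 → clear.
Nadia: ends 14:10 at or before Priya starts 14:10 → clear.
Dmitri: starts 14:00 before Priya ends 14:20, and ends 16:50 after Priya starts 14:10 → overlap.
Mateo: starts 14:00 before Priya ends 14:20, and ends 16:30 after Priya starts 14:10 → overlap.
Hannah: starts 18:10 at or after Priya ends 14:20 → clear.
Omar: starts 20:20 at or after Priya ends 14:20 → clear.
Priya overlaps Dmitri, Mateo.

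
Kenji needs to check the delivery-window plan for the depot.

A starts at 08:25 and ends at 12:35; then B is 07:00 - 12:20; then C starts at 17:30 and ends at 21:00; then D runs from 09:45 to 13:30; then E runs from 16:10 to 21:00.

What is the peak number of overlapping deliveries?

3

Walk through starts and ends in time order (an end at T is processed before a start at T):
07:00 start B → 1
08:25 start A → 2
09:45 start D → 3
12:20 end B → 2
12:35 end A → 1
13:30 end D → 0
16:10 start E → 1
17:30 start C → 2
21:00 end C → 1
21:00 end E → 0
Peak is 3, at 09:45 (A, B, D).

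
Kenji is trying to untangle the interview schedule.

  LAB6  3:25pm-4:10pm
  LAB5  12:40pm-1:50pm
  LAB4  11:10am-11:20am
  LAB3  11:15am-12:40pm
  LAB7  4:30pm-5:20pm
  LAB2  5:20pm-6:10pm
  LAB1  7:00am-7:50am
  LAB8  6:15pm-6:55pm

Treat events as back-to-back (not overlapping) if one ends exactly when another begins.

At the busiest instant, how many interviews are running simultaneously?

2

Sweep the timeline, counting +1 at each start and −1 at each end (ends before starts at a tie):
7:00am start LAB1 → 1
7:50am end LAB1 → 0
11:10am start LAB4 → 1
11:15am start LAB3 → 2
11:20am end LAB4 → 1
12:40pm end LAB3 → 0
12:40pm start LAB5 → 1
1:50pm end LAB5 → 0
3:25pm start LAB6 → 1
4:10pm end LAB6 → 0
4:30pm start LAB7 → 1
5:20pm end LAB7 → 0
5:20pm start LAB2 → 1
6:10pm end LAB2 → 0
6:15pm start LAB8 → 1
6:55pm end LAB8 → 0
Peak is 2, at 11:15am (LAB3, LAB4).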